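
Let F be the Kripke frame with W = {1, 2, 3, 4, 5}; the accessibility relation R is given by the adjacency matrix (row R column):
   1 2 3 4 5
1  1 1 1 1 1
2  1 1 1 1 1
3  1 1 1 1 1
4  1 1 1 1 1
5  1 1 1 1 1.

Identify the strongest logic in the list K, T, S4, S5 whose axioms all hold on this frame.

S5

Reflexive (axiom T): yes — every world is R-related to itself.
Transitive (axiom 4): yes — every two-step R-path is closed by a direct edge.
Euclidean (axiom 5): yes — any two successors of a common world are R-related.
So F validates K, T, S4, S5. The strongest is S5.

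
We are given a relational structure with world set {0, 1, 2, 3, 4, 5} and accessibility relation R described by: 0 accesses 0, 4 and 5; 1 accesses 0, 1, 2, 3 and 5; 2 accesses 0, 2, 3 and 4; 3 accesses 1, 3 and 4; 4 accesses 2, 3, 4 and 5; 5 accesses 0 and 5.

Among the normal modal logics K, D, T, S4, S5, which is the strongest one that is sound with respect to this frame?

Serial (axiom D): yes — every world has a successor (e.g. 0 R 0).
Reflexive (axiom T): yes — every world is R-related to itself.
Transitive (axiom 4): no — 0 R 4 and 4 R 2, but not 0 R 2.
Euclidean (axiom 5): no — 0 R 5 and 0 R 4, but not 5 R 4.
So F validates K, D, T; S4 would additionally require R to be transitive. The strongest is T.

T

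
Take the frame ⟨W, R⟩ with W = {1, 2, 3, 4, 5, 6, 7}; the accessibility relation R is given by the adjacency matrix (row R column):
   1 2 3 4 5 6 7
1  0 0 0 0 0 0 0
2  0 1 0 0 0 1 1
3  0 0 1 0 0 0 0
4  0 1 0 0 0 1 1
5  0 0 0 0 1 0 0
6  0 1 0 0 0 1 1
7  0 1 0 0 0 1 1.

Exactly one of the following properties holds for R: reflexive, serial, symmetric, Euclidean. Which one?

Euclidean

Reflexive: no — 1 is not related to itself.
Serial: no — 1 has no R-successor.
Symmetric: no — 4 R 2 but not 2 R 4.
Euclidean: yes — any two successors of a common world are R-related.
Only Euclidean holds.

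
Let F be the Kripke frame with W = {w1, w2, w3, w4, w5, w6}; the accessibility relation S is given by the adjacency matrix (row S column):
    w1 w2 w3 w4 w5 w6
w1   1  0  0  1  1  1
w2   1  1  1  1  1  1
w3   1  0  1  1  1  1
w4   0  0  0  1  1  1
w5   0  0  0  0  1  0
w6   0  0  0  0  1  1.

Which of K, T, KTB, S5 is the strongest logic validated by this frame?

Reflexive (axiom T): yes — every world is S-related to itself.
Symmetric (axiom B): no — w1 S w4 but not w4 S w1.
Euclidean (axiom 5): no — w1 S w5 and w1 S w4, but not w5 S w4.
So F validates K, T; KTB would additionally require S to be symmetric. The strongest is T.

T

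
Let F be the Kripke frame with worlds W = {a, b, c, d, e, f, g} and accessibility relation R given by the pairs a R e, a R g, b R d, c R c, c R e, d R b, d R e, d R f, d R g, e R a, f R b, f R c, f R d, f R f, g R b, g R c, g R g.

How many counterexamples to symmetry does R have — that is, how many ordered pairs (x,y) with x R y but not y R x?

Enumerating: (a,g), (c,e), (d,e), (d,g), (f,b), (f,c), (g,b), (g,c).

8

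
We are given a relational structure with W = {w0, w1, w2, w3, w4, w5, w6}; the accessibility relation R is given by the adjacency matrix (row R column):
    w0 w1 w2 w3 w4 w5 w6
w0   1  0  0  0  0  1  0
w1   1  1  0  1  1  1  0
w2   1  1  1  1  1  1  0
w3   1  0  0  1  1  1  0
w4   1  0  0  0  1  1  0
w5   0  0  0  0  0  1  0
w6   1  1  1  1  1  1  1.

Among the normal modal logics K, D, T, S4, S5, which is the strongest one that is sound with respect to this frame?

S4

Serial (axiom D): yes — every world has a successor (e.g. w0 R w0).
Reflexive (axiom T): yes — every world is R-related to itself.
Transitive (axiom 4): yes — every two-step R-path is closed by a direct edge.
Euclidean (axiom 5): no — w1 R w0 and w1 R w3, but not w0 R w3.
So F validates K, D, T, S4; S5 would additionally require R to be Euclidean. The strongest is S4.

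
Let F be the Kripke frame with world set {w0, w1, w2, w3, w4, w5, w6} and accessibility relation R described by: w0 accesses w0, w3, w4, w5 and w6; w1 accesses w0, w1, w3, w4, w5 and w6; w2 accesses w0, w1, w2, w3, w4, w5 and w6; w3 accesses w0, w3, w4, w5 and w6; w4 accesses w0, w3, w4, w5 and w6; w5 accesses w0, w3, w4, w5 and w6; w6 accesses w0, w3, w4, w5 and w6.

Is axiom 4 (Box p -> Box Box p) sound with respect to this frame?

Yes

By correspondence theory, 4 is valid on a frame iff R is transitive.
Transitive: yes — every two-step R-path is closed by a direct edge.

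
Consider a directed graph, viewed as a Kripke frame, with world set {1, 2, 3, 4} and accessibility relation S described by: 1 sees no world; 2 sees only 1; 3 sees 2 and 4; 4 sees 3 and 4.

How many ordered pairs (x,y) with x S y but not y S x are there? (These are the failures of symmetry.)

Enumerating: (2,1), (3,2).

2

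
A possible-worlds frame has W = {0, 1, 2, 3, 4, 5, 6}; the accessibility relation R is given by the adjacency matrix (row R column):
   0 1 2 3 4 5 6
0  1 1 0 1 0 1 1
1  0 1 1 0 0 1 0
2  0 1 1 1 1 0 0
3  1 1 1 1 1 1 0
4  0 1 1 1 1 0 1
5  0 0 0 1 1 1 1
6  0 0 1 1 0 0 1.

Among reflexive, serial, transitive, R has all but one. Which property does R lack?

Reflexive: yes — every world is R-related to itself.
Serial: yes — every world has a successor (e.g. 0 R 0).
Transitive: no — 0 R 1 and 1 R 2, but not 0 R 2.
Only transitive fails.

transitive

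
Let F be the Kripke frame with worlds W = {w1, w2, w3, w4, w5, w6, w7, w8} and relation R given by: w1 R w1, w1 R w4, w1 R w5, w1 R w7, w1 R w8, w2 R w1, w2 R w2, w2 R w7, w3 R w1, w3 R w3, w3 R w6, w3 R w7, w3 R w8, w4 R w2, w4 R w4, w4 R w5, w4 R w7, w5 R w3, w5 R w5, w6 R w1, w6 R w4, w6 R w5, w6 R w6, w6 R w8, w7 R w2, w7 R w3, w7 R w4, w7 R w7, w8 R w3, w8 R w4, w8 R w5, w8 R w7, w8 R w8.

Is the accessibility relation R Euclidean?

Euclidean: no — w1 R w4 and w1 R w8, but not w4 R w8.

No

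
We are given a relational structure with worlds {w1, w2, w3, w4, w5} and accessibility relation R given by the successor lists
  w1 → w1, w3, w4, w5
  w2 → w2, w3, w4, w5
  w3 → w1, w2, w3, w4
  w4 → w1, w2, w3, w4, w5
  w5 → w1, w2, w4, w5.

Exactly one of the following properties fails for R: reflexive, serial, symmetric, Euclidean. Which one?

Euclidean

Reflexive: yes — every world is R-related to itself.
Serial: yes — every world has a successor (e.g. w1 R w1).
Symmetric: yes — every pair in R has its reverse in R.
Euclidean: no — w1 R w3 and w1 R w5, but not w3 R w5.
Only Euclidean fails.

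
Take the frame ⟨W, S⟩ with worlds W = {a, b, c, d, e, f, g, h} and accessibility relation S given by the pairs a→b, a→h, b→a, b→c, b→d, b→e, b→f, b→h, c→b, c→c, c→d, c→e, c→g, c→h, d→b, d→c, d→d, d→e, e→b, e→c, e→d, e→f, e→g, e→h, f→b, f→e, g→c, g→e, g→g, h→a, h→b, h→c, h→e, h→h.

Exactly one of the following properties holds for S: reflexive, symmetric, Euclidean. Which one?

Reflexive: no — a is not related to itself.
Symmetric: yes — every pair in S has its reverse in S.
Euclidean: no — b S a and b S c, but not a S c.
Only symmetric holds.

symmetric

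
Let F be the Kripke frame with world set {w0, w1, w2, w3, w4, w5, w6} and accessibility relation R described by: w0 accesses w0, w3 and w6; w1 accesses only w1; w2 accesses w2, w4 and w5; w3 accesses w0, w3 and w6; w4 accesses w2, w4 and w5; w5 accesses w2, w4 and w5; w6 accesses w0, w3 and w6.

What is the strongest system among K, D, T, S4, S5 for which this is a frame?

S5

Serial (axiom D): yes — every world has a successor (e.g. w0 R w0).
Reflexive (axiom T): yes — every world is R-related to itself.
Transitive (axiom 4): yes — every two-step R-path is closed by a direct edge.
Euclidean (axiom 5): yes — any two successors of a common world are R-related.
So F validates K, D, T, S4, S5. The strongest is S5.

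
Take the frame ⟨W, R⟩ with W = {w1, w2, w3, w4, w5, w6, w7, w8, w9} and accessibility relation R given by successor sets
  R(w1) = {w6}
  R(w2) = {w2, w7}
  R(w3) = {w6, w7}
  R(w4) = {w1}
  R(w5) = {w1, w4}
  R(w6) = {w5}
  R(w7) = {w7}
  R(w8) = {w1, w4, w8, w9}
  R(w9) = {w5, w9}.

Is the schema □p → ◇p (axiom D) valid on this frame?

Yes

The schema D characterises exactly the serial frames.
Serial: yes — every world has a successor (e.g. w1 R w6).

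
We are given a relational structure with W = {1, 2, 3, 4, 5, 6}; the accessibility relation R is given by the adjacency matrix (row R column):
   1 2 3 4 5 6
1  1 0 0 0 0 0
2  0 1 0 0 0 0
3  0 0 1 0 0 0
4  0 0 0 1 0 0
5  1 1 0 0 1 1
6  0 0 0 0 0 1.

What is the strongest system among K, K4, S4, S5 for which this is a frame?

Transitive (axiom 4): yes — every two-step R-path is closed by a direct edge.
Reflexive (axiom T): yes — every world is R-related to itself.
Euclidean (axiom 5): no — 5 R 1 and 5 R 2, but not 1 R 2.
So F validates K, K4, S4; S5 would additionally require R to be Euclidean. The strongest is S4.

S4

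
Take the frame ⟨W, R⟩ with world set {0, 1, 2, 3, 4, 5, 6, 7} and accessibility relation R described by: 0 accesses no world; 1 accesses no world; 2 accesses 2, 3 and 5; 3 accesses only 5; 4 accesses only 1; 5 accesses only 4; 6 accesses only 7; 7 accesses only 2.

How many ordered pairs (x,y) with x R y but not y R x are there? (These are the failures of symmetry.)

7

Enumerating: (2,3), (2,5), (3,5), (4,1), (5,4), (6,7), (7,2).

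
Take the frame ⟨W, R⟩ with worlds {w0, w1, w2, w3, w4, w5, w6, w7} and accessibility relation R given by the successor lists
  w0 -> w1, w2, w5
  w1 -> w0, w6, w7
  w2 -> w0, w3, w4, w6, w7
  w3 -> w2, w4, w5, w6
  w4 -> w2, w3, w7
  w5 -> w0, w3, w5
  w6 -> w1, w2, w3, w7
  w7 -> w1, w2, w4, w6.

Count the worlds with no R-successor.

0

R is serial; there are no such worlds.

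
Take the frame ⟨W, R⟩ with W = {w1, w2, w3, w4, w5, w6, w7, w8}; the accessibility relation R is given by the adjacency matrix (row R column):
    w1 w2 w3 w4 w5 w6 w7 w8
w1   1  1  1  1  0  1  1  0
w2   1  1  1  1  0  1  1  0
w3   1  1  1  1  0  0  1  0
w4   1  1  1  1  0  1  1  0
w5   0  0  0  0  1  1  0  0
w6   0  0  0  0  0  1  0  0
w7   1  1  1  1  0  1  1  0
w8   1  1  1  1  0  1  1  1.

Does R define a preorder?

Reflexive: yes — every world is R-related to itself.
Transitive: no — w3 R w1 and w1 R w6, but not w3 R w6.
So R is not a preorder.

No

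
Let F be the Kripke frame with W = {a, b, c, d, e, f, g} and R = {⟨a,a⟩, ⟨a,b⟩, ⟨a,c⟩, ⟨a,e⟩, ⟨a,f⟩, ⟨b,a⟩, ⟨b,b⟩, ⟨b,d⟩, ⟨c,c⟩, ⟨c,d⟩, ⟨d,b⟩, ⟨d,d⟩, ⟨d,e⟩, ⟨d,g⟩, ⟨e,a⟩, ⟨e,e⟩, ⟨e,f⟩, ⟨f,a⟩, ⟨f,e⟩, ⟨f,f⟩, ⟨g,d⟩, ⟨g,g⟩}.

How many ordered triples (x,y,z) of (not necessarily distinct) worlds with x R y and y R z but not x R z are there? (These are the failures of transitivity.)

19

Enumerating: (a,b,d), (a,c,d), (b,a,c), (b,a,e), (b,a,f), (b,d,e), (b,d,g), (c,d,b), (c,d,e), (c,d,g), (d,b,a), (d,e,a), … and 7 more.
Total: 19.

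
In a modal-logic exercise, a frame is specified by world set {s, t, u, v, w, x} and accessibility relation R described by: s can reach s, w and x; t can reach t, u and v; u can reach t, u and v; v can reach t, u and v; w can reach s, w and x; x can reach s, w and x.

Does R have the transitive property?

Yes

Transitive: yes — every two-step R-path is closed by a direct edge.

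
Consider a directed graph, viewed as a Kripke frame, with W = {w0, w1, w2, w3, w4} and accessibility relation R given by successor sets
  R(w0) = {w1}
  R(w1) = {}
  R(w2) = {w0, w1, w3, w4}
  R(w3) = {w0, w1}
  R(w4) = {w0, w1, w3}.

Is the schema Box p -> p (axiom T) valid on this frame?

Axiom T corresponds to the accessibility relation being reflexive.
Reflexive: no — w0 is not related to itself.

No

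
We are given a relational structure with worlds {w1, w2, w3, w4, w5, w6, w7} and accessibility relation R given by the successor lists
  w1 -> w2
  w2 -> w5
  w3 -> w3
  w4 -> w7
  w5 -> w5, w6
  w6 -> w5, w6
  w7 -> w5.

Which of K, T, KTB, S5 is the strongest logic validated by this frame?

K

Reflexive (axiom T): no — w1 is not related to itself.
Symmetric (axiom B): no — w1 R w2 but not w2 R w1.
Euclidean (axiom 5): no — w1 R w2 and w1 R w2, but not w2 R w2.
So F validates K; T would additionally require R to be reflexive. The strongest is K.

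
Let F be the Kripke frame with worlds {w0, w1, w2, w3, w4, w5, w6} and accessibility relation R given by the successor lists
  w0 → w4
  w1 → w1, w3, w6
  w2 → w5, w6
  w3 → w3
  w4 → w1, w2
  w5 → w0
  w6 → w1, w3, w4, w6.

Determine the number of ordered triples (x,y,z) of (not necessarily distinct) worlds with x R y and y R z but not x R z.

Enumerating: (w0,w4,w1), (w0,w4,w2), (w1,w6,w4), (w2,w5,w0), (w2,w6,w1), (w2,w6,w3), (w2,w6,w4), (w4,w1,w3), (w4,w1,w6), (w4,w2,w5), (w4,w2,w6), (w5,w0,w4), (w6,w4,w2).

13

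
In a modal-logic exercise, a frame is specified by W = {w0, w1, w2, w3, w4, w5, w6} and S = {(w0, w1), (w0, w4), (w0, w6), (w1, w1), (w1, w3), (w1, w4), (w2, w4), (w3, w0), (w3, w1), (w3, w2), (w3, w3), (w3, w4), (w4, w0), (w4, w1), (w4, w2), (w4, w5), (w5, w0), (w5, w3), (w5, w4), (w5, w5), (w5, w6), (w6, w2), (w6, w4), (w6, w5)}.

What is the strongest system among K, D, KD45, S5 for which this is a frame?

D

Serial (axiom D): yes — every world has a successor (e.g. w0 S w1).
Euclidean (axiom 5): no — w0 S w1 and w0 S w6, but not w1 S w6.
Transitive (axiom 4): no — w0 S w1 and w1 S w3, but not w0 S w3.
Reflexive (axiom T): no — w0 is not related to itself.
So F validates K, D; KD45 would additionally require S to be Euclidean and transitive. The strongest is D.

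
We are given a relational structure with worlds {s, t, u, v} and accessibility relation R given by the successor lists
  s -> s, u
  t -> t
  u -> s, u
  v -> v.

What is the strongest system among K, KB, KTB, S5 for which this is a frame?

S5

Symmetric (axiom B): yes — every pair in R has its reverse in R.
Reflexive (axiom T): yes — every world is R-related to itself.
Euclidean (axiom 5): yes — any two successors of a common world are R-related.
So F validates K, KB, KTB, S5. The strongest is S5.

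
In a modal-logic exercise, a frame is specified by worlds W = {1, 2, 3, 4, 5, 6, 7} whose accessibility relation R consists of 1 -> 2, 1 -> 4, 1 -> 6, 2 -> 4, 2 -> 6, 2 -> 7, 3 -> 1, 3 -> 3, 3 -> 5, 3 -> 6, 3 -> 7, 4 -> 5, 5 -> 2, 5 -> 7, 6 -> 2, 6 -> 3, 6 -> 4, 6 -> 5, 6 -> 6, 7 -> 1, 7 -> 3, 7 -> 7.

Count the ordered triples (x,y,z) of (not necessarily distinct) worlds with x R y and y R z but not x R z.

30

Enumerating: (1,2,7), (1,4,5), (1,6,3), (1,6,5), (2,4,5), (2,6,2), (2,6,3), (2,6,5), (2,7,1), (2,7,3), (3,1,2), (3,1,4), … and 18 more.
Total: 30.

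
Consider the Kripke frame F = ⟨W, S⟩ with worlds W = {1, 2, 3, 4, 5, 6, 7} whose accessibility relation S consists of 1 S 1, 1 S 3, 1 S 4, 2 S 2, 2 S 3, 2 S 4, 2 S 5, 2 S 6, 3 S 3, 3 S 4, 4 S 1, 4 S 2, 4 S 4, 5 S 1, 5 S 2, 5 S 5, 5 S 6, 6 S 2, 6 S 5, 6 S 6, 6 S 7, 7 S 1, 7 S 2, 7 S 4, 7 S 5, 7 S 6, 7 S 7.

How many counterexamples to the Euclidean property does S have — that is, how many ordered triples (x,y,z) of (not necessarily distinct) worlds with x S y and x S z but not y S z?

35

Enumerating: (1,3,1), (1,4,3), (2,3,2), (2,3,5), (2,3,6), (2,4,3), (2,4,5), (2,4,6), (2,5,3), (2,5,4), (2,6,3), (2,6,4), … and 23 more.
Total: 35.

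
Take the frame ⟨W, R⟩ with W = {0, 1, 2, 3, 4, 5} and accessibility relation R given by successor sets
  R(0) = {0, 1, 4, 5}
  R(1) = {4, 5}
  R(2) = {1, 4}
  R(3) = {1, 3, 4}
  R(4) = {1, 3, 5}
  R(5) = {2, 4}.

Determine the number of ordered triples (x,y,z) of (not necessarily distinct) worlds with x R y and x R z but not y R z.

Enumerating: (0,1,0), (0,1,1), (0,4,0), (0,4,4), (0,5,0), (0,5,1), (0,5,5), (1,4,4), (1,5,5), (2,1,1), (2,4,4), (3,1,1), … and 11 more.
Total: 23.

23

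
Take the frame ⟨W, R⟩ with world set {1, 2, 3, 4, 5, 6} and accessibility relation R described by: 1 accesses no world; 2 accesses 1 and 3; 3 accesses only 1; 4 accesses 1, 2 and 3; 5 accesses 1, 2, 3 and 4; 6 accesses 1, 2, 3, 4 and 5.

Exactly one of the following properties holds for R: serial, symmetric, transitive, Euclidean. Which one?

transitive

Serial: no — 1 has no R-successor.
Symmetric: no — 2 R 1 but not 1 R 2.
Transitive: yes — every two-step R-path is closed by a direct edge.
Euclidean: no — 2 R 1 and 2 R 3, but not 1 R 3.
Only transitive holds.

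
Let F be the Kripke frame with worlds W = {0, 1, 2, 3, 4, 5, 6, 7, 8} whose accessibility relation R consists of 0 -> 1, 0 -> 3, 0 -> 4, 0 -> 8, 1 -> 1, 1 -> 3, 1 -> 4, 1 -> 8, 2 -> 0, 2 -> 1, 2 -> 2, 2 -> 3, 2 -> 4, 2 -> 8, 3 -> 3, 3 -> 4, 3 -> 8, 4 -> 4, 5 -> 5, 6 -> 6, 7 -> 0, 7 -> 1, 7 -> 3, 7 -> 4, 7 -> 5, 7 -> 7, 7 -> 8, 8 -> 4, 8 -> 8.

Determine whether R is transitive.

Yes

Transitive: yes — every two-step R-path is closed by a direct edge.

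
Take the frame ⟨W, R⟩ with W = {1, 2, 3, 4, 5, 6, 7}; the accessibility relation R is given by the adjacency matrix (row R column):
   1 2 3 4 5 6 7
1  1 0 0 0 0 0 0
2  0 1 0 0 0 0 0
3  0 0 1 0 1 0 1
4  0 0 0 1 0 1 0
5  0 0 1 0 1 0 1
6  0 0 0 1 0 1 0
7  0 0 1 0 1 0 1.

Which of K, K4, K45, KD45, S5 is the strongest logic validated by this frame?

S5

Transitive (axiom 4): yes — every two-step R-path is closed by a direct edge.
Euclidean (axiom 5): yes — any two successors of a common world are R-related.
Serial (axiom D): yes — every world has a successor (e.g. 1 R 1).
Reflexive (axiom T): yes — every world is R-related to itself.
So F validates K, K4, K45, KD45, S5. The strongest is S5.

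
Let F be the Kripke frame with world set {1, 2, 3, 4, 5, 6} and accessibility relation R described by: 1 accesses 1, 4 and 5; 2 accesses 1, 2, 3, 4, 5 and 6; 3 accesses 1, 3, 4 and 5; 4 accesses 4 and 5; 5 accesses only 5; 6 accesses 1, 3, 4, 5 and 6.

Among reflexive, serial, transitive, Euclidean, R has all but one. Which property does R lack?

Reflexive: yes — every world is R-related to itself.
Serial: yes — every world has a successor (e.g. 1 R 1).
Transitive: yes — every two-step R-path is closed by a direct edge.
Euclidean: no — 1 R 5 and 1 R 4, but not 5 R 4.
Only Euclidean fails.

Euclidean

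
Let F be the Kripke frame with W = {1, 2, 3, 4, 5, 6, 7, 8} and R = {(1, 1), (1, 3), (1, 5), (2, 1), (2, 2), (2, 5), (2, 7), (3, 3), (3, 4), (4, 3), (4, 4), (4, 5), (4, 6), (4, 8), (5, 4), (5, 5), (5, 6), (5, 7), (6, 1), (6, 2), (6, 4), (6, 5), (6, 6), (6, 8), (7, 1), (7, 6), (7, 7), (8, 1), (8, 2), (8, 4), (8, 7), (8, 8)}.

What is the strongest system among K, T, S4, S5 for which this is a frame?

T

Reflexive (axiom T): yes — every world is R-related to itself.
Transitive (axiom 4): no — 1 R 3 and 3 R 4, but not 1 R 4.
Euclidean (axiom 5): no — 1 R 3 and 1 R 5, but not 3 R 5.
So F validates K, T; S4 would additionally require R to be transitive. The strongest is T.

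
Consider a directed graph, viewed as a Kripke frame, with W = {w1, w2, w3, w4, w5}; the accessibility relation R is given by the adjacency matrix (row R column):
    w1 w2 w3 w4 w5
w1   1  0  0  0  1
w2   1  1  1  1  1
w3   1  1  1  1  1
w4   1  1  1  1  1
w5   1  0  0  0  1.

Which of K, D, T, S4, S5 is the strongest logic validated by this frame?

Serial (axiom D): yes — every world has a successor (e.g. w1 R w1).
Reflexive (axiom T): yes — every world is R-related to itself.
Transitive (axiom 4): yes — every two-step R-path is closed by a direct edge.
Euclidean (axiom 5): no — w2 R w1 and w2 R w3, but not w1 R w3.
So F validates K, D, T, S4; S5 would additionally require R to be Euclidean. The strongest is S4.

S4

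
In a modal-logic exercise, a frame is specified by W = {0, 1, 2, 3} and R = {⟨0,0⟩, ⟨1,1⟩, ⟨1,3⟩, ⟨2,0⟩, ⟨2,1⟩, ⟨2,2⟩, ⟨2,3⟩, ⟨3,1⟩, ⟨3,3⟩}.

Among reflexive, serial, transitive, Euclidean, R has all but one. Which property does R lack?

Euclidean

Reflexive: yes — every world is R-related to itself.
Serial: yes — every world has a successor (e.g. 0 R 0).
Transitive: yes — every two-step R-path is closed by a direct edge.
Euclidean: no — 2 R 0 and 2 R 1, but not 0 R 1.
Only Euclidean fails.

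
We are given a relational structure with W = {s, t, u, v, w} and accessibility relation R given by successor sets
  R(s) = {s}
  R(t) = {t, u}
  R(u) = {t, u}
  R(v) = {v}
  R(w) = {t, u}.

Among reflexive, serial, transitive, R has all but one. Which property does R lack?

reflexive

Reflexive: no — w is not related to itself.
Serial: yes — every world has a successor (e.g. s R s).
Transitive: yes — every two-step R-path is closed by a direct edge.
Only reflexive fails.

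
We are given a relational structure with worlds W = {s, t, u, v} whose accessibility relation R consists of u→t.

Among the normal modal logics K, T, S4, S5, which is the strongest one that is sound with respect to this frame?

K

Reflexive (axiom T): no — s is not related to itself.
Transitive (axiom 4): yes — every two-step R-path is closed by a direct edge.
Euclidean (axiom 5): no — u R t and u R t, but not t R t.
So F validates K; T would additionally require R to be reflexive. The strongest is K.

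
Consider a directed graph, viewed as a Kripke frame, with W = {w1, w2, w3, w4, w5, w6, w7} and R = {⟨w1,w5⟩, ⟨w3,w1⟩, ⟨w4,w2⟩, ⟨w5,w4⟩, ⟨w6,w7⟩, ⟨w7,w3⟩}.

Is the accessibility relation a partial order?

Reflexive: no — w1 is not related to itself.
Transitive: no — w1 R w5 and w5 R w4, but not w1 R w4.
Antisymmetric: yes — no distinct pair is related both ways.
So R is not a partial order.

No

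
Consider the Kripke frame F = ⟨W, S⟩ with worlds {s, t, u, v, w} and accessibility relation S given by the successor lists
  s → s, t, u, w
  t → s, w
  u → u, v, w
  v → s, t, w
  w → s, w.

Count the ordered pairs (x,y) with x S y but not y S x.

Enumerating: (s,u), (t,w), (u,v), (u,w), (v,s), (v,t), (v,w).

7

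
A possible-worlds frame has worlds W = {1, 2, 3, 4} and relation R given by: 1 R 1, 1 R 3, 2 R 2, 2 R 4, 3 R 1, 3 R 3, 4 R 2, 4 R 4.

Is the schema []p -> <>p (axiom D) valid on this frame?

Axiom D corresponds to the accessibility relation being serial.
Serial: yes — every world has a successor (e.g. 1 R 1).

Yes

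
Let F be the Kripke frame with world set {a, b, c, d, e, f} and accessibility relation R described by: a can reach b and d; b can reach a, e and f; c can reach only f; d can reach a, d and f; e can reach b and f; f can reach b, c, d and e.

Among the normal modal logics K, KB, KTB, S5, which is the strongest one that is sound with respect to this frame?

KB

Symmetric (axiom B): yes — every pair in R has its reverse in R.
Reflexive (axiom T): no — a is not related to itself.
Euclidean (axiom 5): no — a R b and a R d, but not b R d.
So F validates K, KB; KTB would additionally require R to be reflexive. The strongest is KB.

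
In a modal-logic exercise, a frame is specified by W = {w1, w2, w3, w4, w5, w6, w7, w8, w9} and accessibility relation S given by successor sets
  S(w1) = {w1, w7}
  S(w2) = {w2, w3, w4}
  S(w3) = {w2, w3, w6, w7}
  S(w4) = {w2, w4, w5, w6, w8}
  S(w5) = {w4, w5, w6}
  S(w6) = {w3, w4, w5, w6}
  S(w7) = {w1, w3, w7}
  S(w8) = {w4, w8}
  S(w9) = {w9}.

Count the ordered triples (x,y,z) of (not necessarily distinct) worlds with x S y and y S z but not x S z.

24

Enumerating: (w1,w7,w3), (w2,w3,w6), (w2,w3,w7), (w2,w4,w5), (w2,w4,w6), (w2,w4,w8), (w3,w2,w4), (w3,w6,w4), (w3,w6,w5), (w3,w7,w1), (w4,w2,w3), (w4,w6,w3), … and 12 more.
Total: 24.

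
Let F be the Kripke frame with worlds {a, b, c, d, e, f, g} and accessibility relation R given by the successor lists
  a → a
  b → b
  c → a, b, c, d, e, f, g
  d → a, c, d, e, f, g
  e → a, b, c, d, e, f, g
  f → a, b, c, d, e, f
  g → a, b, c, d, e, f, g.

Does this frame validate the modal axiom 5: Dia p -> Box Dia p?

No

The schema 5 characterises exactly the Euclidean frames.
Euclidean: no — c R a and c R b, but not a R b.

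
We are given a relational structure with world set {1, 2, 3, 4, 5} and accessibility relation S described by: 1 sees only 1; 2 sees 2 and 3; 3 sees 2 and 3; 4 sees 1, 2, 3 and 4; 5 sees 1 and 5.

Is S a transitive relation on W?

Transitive: yes — every two-step S-path is closed by a direct edge.

Yes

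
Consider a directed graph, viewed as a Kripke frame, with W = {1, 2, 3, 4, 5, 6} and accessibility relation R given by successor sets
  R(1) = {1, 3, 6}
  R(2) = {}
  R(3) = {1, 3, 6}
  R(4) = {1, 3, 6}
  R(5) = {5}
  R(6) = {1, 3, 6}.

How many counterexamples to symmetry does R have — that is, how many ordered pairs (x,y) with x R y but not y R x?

3

Enumerating: (4,1), (4,3), (4,6).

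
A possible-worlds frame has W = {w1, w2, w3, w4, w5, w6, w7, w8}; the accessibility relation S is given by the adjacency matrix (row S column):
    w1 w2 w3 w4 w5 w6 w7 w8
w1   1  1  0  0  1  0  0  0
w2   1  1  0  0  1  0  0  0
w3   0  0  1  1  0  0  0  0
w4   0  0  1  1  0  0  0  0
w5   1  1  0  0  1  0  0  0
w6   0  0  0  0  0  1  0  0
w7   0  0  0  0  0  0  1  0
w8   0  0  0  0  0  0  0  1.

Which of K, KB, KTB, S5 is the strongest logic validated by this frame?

S5

Symmetric (axiom B): yes — every pair in S has its reverse in S.
Reflexive (axiom T): yes — every world is S-related to itself.
Euclidean (axiom 5): yes — any two successors of a common world are S-related.
So F validates K, KB, KTB, S5. The strongest is S5.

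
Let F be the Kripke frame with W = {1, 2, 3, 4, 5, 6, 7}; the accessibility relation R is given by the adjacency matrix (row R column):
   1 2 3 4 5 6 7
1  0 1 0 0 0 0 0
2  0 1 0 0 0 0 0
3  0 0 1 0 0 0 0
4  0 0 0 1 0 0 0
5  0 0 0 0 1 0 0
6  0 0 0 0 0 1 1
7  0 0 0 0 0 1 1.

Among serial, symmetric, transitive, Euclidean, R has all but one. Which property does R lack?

Serial: yes — every world has a successor (e.g. 1 R 2).
Symmetric: no — 1 R 2 but not 2 R 1.
Transitive: yes — every two-step R-path is closed by a direct edge.
Euclidean: yes — any two successors of a common world are R-related.
Only symmetric fails.

symmetric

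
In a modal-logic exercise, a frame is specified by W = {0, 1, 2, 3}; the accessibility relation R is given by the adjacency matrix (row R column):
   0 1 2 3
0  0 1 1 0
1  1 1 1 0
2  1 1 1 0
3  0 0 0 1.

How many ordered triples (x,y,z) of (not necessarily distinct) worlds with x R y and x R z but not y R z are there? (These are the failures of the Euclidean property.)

2

Enumerating: (1,0,0), (2,0,0).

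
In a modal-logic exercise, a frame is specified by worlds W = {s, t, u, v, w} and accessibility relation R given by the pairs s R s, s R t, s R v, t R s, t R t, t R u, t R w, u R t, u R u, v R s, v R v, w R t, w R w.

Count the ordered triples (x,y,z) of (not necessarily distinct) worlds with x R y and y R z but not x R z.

8

Enumerating: (s,t,u), (s,t,w), (t,s,v), (u,t,s), (u,t,w), (v,s,t), (w,t,s), (w,t,u).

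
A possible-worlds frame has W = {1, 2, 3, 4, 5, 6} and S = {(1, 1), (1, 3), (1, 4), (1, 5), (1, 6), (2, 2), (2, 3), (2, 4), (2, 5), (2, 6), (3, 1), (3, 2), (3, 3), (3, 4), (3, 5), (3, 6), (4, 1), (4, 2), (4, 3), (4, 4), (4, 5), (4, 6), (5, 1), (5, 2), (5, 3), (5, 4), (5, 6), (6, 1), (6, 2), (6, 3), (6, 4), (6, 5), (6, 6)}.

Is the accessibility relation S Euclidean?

No

Euclidean: no — 3 S 1 and 3 S 2, but not 1 S 2.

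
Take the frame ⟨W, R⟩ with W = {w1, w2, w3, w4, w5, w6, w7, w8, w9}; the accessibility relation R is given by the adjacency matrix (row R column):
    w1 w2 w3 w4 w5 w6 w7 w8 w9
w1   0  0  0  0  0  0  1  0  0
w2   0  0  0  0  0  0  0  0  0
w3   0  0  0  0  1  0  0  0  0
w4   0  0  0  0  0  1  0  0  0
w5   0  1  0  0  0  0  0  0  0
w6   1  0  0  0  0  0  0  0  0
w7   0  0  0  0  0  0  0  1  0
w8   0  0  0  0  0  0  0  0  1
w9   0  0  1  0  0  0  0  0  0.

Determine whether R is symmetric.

No

Symmetric: no — w1 R w7 but not w7 R w1.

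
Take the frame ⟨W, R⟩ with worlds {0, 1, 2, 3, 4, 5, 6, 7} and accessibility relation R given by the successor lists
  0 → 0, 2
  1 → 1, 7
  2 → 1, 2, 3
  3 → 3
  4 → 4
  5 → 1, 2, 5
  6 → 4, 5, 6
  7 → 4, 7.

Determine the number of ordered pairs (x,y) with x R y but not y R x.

Enumerating: (0,2), (1,7), (2,1), (2,3), (5,1), (5,2), (6,4), (6,5), (7,4).

9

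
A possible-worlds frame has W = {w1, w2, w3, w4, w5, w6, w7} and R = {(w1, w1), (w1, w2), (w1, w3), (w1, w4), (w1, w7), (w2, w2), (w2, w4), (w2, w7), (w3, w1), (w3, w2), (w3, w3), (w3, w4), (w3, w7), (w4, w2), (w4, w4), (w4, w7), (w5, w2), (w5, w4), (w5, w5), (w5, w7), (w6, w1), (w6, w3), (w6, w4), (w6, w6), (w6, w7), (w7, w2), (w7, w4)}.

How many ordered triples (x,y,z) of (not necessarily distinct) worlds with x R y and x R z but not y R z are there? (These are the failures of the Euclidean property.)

29

Enumerating: (w1,w2,w1), (w1,w2,w3), (w1,w4,w1), (w1,w4,w3), (w1,w7,w1), (w1,w7,w3), (w1,w7,w7), (w2,w7,w7), (w3,w2,w1), (w3,w2,w3), (w3,w4,w1), (w3,w4,w3), … and 17 more.
Total: 29.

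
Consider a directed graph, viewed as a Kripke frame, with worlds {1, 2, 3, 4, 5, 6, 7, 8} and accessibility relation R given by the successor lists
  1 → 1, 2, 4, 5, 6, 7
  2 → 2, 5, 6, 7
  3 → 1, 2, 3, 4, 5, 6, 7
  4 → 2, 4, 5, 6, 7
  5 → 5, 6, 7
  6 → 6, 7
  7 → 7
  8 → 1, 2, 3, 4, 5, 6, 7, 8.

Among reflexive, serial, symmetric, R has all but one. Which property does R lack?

symmetric

Reflexive: yes — every world is R-related to itself.
Serial: yes — every world has a successor (e.g. 1 R 1).
Symmetric: no — 1 R 2 but not 2 R 1.
Only symmetric fails.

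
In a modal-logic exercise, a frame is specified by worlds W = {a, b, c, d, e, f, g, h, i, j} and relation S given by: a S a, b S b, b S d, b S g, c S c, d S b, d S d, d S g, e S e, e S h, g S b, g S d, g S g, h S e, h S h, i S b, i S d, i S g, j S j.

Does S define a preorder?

Reflexive: no — f is not related to itself.
Transitive: yes — every two-step S-path is closed by a direct edge.
So S is not a preorder.

No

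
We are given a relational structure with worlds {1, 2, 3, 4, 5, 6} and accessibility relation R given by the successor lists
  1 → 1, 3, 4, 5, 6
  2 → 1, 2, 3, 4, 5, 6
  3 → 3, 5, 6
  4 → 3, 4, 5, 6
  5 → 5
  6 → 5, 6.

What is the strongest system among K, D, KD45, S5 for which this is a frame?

Serial (axiom D): yes — every world has a successor (e.g. 1 R 1).
Euclidean (axiom 5): no — 1 R 3 and 1 R 4, but not 3 R 4.
Transitive (axiom 4): yes — every two-step R-path is closed by a direct edge.
Reflexive (axiom T): yes — every world is R-related to itself.
So F validates K, D; KD45 would additionally require R to be Euclidean. The strongest is D.

D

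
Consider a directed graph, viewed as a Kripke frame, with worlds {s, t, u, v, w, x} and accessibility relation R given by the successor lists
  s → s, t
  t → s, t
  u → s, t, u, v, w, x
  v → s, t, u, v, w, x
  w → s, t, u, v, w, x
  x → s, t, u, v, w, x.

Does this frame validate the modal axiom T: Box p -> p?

Yes

The schema T characterises exactly the reflexive frames.
Reflexive: yes — every world is R-related to itself.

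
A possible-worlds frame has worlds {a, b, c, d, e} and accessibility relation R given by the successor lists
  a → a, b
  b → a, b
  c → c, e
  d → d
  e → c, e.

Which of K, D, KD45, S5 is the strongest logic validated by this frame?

Serial (axiom D): yes — every world has a successor (e.g. a R a).
Euclidean (axiom 5): yes — any two successors of a common world are R-related.
Transitive (axiom 4): yes — every two-step R-path is closed by a direct edge.
Reflexive (axiom T): yes — every world is R-related to itself.
So F validates K, D, KD45, S5. The strongest is S5.

S5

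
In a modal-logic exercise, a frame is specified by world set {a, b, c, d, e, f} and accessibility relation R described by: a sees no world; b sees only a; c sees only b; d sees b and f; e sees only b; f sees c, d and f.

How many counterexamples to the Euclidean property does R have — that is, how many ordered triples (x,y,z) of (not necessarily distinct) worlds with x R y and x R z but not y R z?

Enumerating: (b,a,a), (c,b,b), (d,b,b), (d,b,f), (d,f,b), (e,b,b), (f,c,c), (f,c,d), (f,c,f), (f,d,c), (f,d,d).

11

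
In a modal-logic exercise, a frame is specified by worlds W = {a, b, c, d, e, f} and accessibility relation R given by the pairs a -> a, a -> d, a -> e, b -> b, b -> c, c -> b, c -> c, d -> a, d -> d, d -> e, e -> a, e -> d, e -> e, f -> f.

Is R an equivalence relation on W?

Yes

Reflexive: yes — every world is R-related to itself.
Symmetric: yes — every pair in R has its reverse in R.
Transitive: yes — every two-step R-path is closed by a direct edge.
So R is an equivalence relation.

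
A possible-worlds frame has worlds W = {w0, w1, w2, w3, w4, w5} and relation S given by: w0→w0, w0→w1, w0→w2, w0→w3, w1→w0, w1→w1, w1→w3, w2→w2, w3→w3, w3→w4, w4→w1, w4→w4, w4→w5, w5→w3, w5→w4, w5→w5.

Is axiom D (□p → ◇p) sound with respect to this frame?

Yes

By correspondence theory, D is valid on a frame iff S is serial.
Serial: yes — every world has a successor (e.g. w0 S w0).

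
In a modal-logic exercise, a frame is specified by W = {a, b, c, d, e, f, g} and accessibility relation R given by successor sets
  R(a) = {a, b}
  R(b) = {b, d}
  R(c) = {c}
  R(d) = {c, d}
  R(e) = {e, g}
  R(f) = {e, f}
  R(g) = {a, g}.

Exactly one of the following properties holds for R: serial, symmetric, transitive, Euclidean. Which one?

Serial: yes — every world has a successor (e.g. a R a).
Symmetric: no — a R b but not b R a.
Transitive: no — a R b and b R d, but not a R d.
Euclidean: no — a R b and a R a, but not b R a.
Only serial holds.

serial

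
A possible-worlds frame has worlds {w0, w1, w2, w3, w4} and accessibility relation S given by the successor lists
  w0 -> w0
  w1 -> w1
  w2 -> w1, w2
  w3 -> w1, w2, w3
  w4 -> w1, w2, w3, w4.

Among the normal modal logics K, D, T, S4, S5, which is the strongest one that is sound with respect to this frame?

S4

Serial (axiom D): yes — every world has a successor (e.g. w0 S w0).
Reflexive (axiom T): yes — every world is S-related to itself.
Transitive (axiom 4): yes — every two-step S-path is closed by a direct edge.
Euclidean (axiom 5): no — w3 S w1 and w3 S w2, but not w1 S w2.
So F validates K, D, T, S4; S5 would additionally require S to be Euclidean. The strongest is S4.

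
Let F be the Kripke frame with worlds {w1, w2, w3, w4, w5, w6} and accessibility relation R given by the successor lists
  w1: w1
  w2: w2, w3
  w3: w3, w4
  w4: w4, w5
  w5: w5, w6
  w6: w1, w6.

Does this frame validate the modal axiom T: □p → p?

Yes

The schema T characterises exactly the reflexive frames.
Reflexive: yes — every world is R-related to itself.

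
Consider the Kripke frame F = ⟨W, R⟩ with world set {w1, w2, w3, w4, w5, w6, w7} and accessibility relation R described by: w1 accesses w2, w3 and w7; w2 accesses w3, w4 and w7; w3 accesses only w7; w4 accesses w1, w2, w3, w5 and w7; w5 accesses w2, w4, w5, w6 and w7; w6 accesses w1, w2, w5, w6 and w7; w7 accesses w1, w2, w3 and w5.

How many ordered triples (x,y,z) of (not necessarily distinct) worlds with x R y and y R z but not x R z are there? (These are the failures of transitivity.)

34

Enumerating: (w1,w2,w4), (w1,w7,w1), (w1,w7,w5), (w2,w4,w1), (w2,w4,w2), (w2,w4,w5), (w2,w7,w1), (w2,w7,w2), (w2,w7,w5), (w3,w7,w1), (w3,w7,w2), (w3,w7,w3), … and 22 more.
Total: 34.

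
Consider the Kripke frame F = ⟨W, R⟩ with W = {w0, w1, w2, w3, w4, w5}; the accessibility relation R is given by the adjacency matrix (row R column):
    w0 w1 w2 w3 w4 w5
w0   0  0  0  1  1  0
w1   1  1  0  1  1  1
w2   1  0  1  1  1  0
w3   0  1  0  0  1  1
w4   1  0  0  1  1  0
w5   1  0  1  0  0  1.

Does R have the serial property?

Yes

Serial: yes — every world has a successor (e.g. w0 R w3).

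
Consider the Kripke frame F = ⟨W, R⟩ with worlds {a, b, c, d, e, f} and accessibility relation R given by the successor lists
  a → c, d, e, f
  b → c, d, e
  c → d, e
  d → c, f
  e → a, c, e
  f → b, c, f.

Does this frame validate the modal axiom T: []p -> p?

Axiom T corresponds to the accessibility relation being reflexive.
Reflexive: no — a is not related to itself.

No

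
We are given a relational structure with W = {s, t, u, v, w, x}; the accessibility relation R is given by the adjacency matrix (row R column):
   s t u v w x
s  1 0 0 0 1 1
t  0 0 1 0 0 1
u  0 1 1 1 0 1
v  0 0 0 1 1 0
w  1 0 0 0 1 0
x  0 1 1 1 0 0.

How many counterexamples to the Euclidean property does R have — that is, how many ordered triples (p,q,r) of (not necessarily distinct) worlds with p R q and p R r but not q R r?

Enumerating: (s,w,x), (s,x,s), (s,x,w), (s,x,x), (t,x,x), (u,t,t), (u,t,v), (u,v,t), (u,v,u), (u,v,x), (u,x,x), (v,w,v), (x,t,t), (x,t,v), (x,v,t), (x,v,u).

16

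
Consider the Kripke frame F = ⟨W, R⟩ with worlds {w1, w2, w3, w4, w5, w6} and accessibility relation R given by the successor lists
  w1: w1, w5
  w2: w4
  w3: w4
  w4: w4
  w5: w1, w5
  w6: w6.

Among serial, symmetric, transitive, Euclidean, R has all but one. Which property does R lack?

Serial: yes — every world has a successor (e.g. w1 R w1).
Symmetric: no — w2 R w4 but not w4 R w2.
Transitive: yes — every two-step R-path is closed by a direct edge.
Euclidean: yes — any two successors of a common world are R-related.
Only symmetric fails.

symmetric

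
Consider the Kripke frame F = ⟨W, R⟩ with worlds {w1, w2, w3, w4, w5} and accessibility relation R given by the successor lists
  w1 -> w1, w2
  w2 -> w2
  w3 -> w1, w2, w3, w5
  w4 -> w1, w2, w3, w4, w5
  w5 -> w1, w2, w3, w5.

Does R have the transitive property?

Transitive: yes — every two-step R-path is closed by a direct edge.

Yes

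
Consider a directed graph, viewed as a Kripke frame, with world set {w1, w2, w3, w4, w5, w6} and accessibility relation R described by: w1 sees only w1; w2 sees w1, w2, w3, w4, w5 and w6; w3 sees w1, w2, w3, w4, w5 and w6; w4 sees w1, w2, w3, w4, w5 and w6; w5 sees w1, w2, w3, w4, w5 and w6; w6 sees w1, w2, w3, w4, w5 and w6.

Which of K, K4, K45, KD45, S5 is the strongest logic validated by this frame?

Transitive (axiom 4): yes — every two-step R-path is closed by a direct edge.
Euclidean (axiom 5): no — w2 R w1 and w2 R w3, but not w1 R w3.
Serial (axiom D): yes — every world has a successor (e.g. w1 R w1).
Reflexive (axiom T): yes — every world is R-related to itself.
So F validates K, K4; K45 would additionally require R to be Euclidean. The strongest is K4.

K4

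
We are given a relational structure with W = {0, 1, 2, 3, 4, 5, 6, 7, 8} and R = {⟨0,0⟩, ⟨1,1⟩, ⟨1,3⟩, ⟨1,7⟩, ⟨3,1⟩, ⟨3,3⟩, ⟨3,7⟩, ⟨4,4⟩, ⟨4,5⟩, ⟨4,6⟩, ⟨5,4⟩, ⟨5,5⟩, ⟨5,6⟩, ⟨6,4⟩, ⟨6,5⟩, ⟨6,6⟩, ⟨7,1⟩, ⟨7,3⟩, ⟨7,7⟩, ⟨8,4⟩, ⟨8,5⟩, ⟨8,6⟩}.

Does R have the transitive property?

Yes

Transitive: yes — every two-step R-path is closed by a direct edge.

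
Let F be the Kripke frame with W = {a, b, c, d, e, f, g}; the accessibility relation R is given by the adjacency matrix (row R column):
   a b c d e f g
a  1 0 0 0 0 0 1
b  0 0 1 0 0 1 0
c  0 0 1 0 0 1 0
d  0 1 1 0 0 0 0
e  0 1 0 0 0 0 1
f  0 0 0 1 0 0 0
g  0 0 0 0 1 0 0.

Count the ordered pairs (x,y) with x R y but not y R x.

Enumerating: (a,g), (b,c), (b,f), (c,f), (d,b), (d,c), (e,b), (f,d).

8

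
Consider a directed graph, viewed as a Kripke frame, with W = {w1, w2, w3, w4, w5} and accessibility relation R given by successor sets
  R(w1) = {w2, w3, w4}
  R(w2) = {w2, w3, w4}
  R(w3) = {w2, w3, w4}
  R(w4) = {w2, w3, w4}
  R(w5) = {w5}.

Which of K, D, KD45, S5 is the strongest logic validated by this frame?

Serial (axiom D): yes — every world has a successor (e.g. w1 R w2).
Euclidean (axiom 5): yes — any two successors of a common world are R-related.
Transitive (axiom 4): yes — every two-step R-path is closed by a direct edge.
Reflexive (axiom T): no — w1 is not related to itself.
So F validates K, D, KD45; S5 would additionally require R to be reflexive. The strongest is KD45.

KD45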